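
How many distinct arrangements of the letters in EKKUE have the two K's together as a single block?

12

Treat the 2 copies of K as a single block. The multiset to arrange is then {KK, E, E, U}, 4 items in all.
That gives (4)!/(2!) = 12 arrangements.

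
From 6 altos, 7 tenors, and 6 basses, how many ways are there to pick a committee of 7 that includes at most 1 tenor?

7260

Split by how many tenors are chosen (0 through 1).
Sum: C(7,0)·C(12,7) + C(7,1)·C(12,6) = 792 + 6468 = 7260.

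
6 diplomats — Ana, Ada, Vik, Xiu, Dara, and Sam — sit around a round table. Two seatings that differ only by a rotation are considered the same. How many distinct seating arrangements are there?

Around a circle, 6 distinct people have 6!/6 = (5)! = 120 rotationally distinct seatings.

120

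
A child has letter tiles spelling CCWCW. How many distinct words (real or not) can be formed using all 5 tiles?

10

Letter multiplicities in CCWCW: C×3, W×2.
Dividing 5! = 120 by 3!·2! = 12 for the repeated letters gives 10.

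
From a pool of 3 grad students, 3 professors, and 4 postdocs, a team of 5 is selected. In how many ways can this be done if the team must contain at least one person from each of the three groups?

204

Unrestricted: C(10,5) = 252 ways to pick any 5 of the 10.
Subtract selections that omit an entire group: no grad students → C(7,5) = 21; no professors → C(7,5) = 21; no postdocs → C(6,5) = 6.
Add back selections omitting two groups (i.e. drawn from a single group): C(3,5) + C(3,5) + C(4,5) = 0.
By inclusion–exclusion: 252 − 48 + 0 = 204.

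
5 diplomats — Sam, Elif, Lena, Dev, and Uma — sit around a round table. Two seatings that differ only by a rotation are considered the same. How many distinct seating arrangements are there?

24

Seat Sam anywhere (absorbing the rotational symmetry), then permute the other 4: (4)! = 24.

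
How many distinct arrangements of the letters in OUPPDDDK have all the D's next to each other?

Treat the 3 copies of D as a single block. The multiset to arrange is then {DDD, K, O, P, P, U}, 6 items in all.
That gives (6)!/(2!) = 360 arrangements.

360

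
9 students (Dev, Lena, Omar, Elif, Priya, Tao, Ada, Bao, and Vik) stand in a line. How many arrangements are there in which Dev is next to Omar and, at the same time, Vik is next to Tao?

20160

Treat {Dev,Omar} as one block (2 orders) and {Vik,Tao} as another (2 orders).
That leaves 7 units to arrange: 2 × 2 × 7! = 4 × 5040 = 20160.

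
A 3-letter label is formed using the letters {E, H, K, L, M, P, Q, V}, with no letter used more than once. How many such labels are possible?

336

This is a permutation of 3 out of 8: P(8,3) = 8!/5!.
That product is 8 × 7 × 6 = 336.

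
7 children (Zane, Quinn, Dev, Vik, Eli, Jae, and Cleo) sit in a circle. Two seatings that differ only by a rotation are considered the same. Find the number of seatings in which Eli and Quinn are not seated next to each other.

480

Without the restriction there are (6)! = 720 seatings.
Seatings with Eli beside Quinn: treat them as a block with 2 internal orders, giving 2 × (5)! = 240.
Subtracting, 720 − 240 = 480.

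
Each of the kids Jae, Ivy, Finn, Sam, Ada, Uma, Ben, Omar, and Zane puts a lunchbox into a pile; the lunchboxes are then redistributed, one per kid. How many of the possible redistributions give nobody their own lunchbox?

133496

This is the derangement count D_9: permutations of 9 items with no fixed point.
By inclusion–exclusion this is Σ_{j=0}^{9} (−1)^j C(9,j)·(9−j)!.
Computing: 362880 − 362880 + 181440 − 60480 + 15120 − 3024 + 504 − 72 + 9 − 1 = 133496.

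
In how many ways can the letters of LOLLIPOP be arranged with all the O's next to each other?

Treat the 2 copies of O as a single block. The multiset to arrange is then {OO, I, L, L, L, P, P}, 7 items in all.
That gives (7)!/(3!·2!) = 420 arrangements.

420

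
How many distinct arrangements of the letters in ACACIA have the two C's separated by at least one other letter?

40

There are 6!/(3!·2!) = 60 arrangements of ACACIA in total.
Arrangements with the C's together: treat CC as one letter, giving (5)!/(3!) = 20.
Hence 60 − 20 = 40.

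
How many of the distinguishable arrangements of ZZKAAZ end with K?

Fix K in the last position and arrange the remaining 5 letters.
Those 5 letters have A appearing twice and Z appearing 3 times, giving (5)!/(3!·2!) = 10.

10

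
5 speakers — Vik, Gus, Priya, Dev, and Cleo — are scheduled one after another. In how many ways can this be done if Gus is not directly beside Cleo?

72

Of the 5! = 120 arrangements, those with Gus and Cleo adjacent number 2 × 4! = 48 (treat the pair as a block with 2 internal orders).
So 120 − 48 = 72 arrangements keep them apart.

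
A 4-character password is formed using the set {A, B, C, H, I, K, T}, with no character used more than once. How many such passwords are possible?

840

This is a permutation of 4 out of 7: P(7,4) = 7!/3!.
That product is 7 × 6 × 5 × 4 = 840.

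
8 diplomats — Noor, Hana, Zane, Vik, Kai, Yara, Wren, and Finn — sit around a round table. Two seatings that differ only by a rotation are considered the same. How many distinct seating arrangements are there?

Around a circle, 8 distinct people have 8!/8 = (7)! = 5040 rotationally distinct seatings.

5040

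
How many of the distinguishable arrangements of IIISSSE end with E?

With the last slot taken by E, it remains to arrange the other 6 letters (IIISSS).
Those 6 letters have I appearing 3 times and S appearing 3 times, giving (6)!/(3!·3!) = 20.

20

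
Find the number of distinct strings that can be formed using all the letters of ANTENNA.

The 7 letters of ANTENNA have repeats: A appearing twice and N appearing 3 times.
Dividing 7! = 5040 by 3!·2! = 12 for the repeated letters gives 420.

420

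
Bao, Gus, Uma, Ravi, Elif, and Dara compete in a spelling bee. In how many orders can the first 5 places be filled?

This is an ordered selection of 5 from 6: P(6,5).
That gives 6 × 5 × 4 × 3 × 2 = 720.

720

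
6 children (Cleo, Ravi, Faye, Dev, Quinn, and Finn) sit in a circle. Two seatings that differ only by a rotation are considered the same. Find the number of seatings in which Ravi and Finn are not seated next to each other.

Without the restriction there are (5)! = 120 seatings.
Those with Ravi next to Finn: fuse the pair into one unit and seat 5 units around a circle — 2·(4)! = 48.
Subtracting, 120 − 48 = 72.

72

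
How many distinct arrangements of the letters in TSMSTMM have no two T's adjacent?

Total arrangements of TSMSTMM: 7!/(3!·2!·2!) = 210.
Arrangements with the T's together: treat TT as one letter, giving (6)!/(3!·2!) = 60.
Hence 210 − 60 = 150.

150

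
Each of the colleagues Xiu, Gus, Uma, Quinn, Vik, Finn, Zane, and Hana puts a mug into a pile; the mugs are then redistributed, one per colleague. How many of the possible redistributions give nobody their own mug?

Let Aᵢ be the assignments in which colleague i gets their own mug. We want the size of the complement of A₁∪…∪A_8.
By inclusion–exclusion this is Σ_{j=0}^{8} (−1)^j C(8,j)·(8−j)!.
Computing: 40320 − 40320 + 20160 − 6720 + 1680 − 336 + 56 − 8 + 1 = 14833.

14833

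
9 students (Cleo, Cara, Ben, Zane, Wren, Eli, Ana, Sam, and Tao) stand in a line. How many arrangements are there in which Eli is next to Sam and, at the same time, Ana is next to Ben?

Treat {Eli,Sam} as one block (2 orders) and {Ana,Ben} as another (2 orders).
That leaves 7 units to arrange: 2 × 2 × 7! = 4 × 5040 = 20160.

20160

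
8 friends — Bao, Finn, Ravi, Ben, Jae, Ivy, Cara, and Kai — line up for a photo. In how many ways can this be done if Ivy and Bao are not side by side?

30240

There are 8! = 40320 arrangements in all. If Ivy and Bao are adjacent, merging them into one block gives 2·(7)! = 10080 arrangements.
Complementary counting: 40320 − 10080 = 30240.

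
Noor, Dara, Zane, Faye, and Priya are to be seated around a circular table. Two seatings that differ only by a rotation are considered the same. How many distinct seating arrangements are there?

Seat Noor anywhere (absorbing the rotational symmetry), then permute the other 4: (4)! = 24.

24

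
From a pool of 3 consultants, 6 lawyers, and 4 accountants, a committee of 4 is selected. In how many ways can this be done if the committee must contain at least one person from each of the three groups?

360

Unrestricted: C(13,4) = 715 ways to pick any 4 of the 13.
Selections missing a whole group: no consultants → C(10,4) = 210; no lawyers → C(7,4) = 35; no accountants → C(9,4) = 126.
Add back selections omitting two groups (i.e. drawn from a single group): C(3,4) + C(6,4) + C(4,4) = 16.
By inclusion–exclusion: 715 − 371 + 16 = 360.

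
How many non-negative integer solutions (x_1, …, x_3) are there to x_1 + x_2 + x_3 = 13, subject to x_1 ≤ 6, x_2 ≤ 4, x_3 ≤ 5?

Without the upper bounds there are C(15,2) = 105 ways to split 13 among 3 variables.
Subtract solutions that violate a single cap (substitute x_i' = x_i − (cap_i+1)): x_1 ≥ 7 gives C(8,2) = 28; x_2 ≥ 5 gives C(10,2) = 45; x_3 ≥ 6 gives C(9,2) = 36. Together 109.
Add back pairs where two caps are both exceeded: 3 + 1 + 6 = 10.
By inclusion–exclusion the count is 105 − 109 + 10 = 6.

6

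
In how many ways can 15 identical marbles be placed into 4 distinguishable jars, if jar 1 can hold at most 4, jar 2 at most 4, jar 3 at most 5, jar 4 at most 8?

Without the upper bounds there are C(18,3) = 816 ways to split 15 among 4 jars.
Subtract solutions that violate a single cap (substitute x_i' = x_i − (cap_i+1)): x_1 ≥ 5 gives C(13,3) = 286; x_2 ≥ 5 gives C(13,3) = 286; x_3 ≥ 6 gives C(12,3) = 220; x_4 ≥ 9 gives C(9,3) = 84. Together 876.
Add back pairs where two caps are both exceeded: 56 + 35 + 4 + 35 + 4 + 1 = 135.
By inclusion–exclusion the count is 816 − 876 + 135 = 75.

75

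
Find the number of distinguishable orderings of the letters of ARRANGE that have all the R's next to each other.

Treat the 2 copies of R as a single block. The multiset to arrange is then {RR, A, A, E, G, N}, 6 items in all.
That gives (6)!/(2!) = 360 arrangements.

360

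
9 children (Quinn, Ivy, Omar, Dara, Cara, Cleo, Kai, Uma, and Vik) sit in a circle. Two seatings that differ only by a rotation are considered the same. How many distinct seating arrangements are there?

Seat Quinn anywhere (absorbing the rotational symmetry), then permute the other 8: (8)! = 40320.

40320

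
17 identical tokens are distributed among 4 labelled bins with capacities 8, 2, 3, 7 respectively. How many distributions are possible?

19

Ignoring the caps, the number of non-negative solutions to x_1+…+x_4 = 17 is C(20,3) = 1140.
Subtract solutions that violate a single cap (substitute x_i' = x_i − (cap_i+1)): x_1 ≥ 9 gives C(11,3) = 165; x_2 ≥ 3 gives C(17,3) = 680; x_3 ≥ 4 gives C(16,3) = 560; x_4 ≥ 8 gives C(12,3) = 220. Together 1625.
Add back pairs where two caps are both exceeded: 56 + 35 + 1 + 286 + 84 + 56 = 518.
Subtract triples: 4 + 0 + 0 + 10 = 14.
By inclusion–exclusion the count is 1140 − 1625 + 518 − 14 = 19.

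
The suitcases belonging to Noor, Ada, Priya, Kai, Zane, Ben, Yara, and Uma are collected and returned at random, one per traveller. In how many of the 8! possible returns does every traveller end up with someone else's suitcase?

Let Aᵢ be the assignments in which traveller i gets their own suitcase. We want the size of the complement of A₁∪…∪A_8.
By inclusion–exclusion this is Σ_{j=0}^{8} (−1)^j C(8,j)·(8−j)!.
Computing: 40320 − 40320 + 20160 − 6720 + 1680 − 336 + 56 − 8 + 1 = 14833.

14833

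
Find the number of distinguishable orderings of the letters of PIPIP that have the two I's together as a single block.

Treat the 2 copies of I as a single block. The multiset to arrange is then {II, P, P, P}, 4 items in all.
That gives (4)!/(3!) = 4 arrangements.

4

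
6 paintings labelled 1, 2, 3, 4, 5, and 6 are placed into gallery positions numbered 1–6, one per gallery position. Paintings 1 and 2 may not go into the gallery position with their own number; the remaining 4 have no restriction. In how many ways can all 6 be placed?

Let Aᵢ (for i ∈ {1, 2}) be the placements that put painting i in its forbidden gallery position. Any j of these fix j positions, leaving (6−j)! ways to fill the rest, and there are C(2,j) ways to pick which j.
By inclusion–exclusion, the number of valid placements is Σ_{j=0}^{2} (−1)^j C(2,j)·(6−j)!.
Computing: 720 − 240 + 24 = 504.

504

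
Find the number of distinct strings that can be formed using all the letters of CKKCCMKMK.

The 9 letters of CKKCCMKMK have repeats: C appearing 3 times, K appearing 4 times, and M appearing twice.
The number of distinct arrangements is 9!/(4!·3!·2!) = 362880/288 = 1260.

1260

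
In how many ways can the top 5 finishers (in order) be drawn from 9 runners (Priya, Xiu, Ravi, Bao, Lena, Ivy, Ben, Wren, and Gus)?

This is an ordered selection of 5 from 9: P(9,5).
That gives 9 × 8 × 7 × 6 × 5 = 15120.

15120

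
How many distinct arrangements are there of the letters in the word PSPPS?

PSPPS has 5 letters with P appearing 3 times and S appearing twice.
Dividing 5! = 120 by 3!·2! = 12 for the repeated letters gives 10.

10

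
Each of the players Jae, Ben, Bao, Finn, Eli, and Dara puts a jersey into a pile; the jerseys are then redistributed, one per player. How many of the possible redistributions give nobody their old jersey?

This is the derangement count D_6: permutations of 6 items with no fixed point.
By inclusion–exclusion this is Σ_{j=0}^{6} (−1)^j C(6,j)·(6−j)!.
Computing: 720 − 720 + 360 − 120 + 30 − 6 + 1 = 265.

265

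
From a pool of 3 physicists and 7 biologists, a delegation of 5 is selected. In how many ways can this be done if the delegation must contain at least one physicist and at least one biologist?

Total 5-person selections from all 10: C(10,5) = 252.
Selections missing a whole group: no physicists → C(7,5) = 21; no biologists → C(3,5) = 0.
Both groups omitted at once is impossible, so 252 − 21 = 231.

231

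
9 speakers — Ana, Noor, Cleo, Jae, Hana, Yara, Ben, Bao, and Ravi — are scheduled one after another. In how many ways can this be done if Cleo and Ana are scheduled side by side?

80640

Treat {Cleo, Ana} as a single unit. There are 8 units to order, and the pair itself can be ordered 2 ways.
So the count is 2·(8)! = 80640.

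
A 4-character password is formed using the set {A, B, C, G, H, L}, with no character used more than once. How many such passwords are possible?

360

This is a permutation of 4 out of 6: P(6,4) = 6!/2!.
That product is 6 × 5 × 4 × 3 = 360.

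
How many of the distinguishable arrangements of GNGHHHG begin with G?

60

With the first slot taken by G, it remains to arrange the other 6 letters (NGHHHG).
Those 6 letters have G appearing twice and H appearing 3 times, giving (6)!/(3!·2!) = 60.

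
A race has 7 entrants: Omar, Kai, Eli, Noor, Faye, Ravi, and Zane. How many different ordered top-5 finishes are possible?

2520

This is an ordered selection of 5 from 7: P(7,5).
That gives 7 × 6 × 5 × 4 × 3 = 2520.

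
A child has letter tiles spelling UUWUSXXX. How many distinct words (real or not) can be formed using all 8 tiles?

1120

The 8 letters of UUWUSXXX have repeats: U appearing 3 times and X appearing 3 times.
Dividing 8! = 40320 by 3!·3! = 36 for the repeated letters gives 1120.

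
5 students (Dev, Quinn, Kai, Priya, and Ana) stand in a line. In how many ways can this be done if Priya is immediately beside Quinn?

48

Glue Priya and Quinn into one block (2 internal orders), leaving 4 units to arrange in a row.
That gives 2 × 4! = 2 × 24 = 48.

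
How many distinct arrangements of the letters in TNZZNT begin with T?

30

Fix T in the first position and arrange the remaining 5 letters.
Those 5 letters have N appearing twice and Z appearing twice, giving (5)!/(2!·2!) = 30.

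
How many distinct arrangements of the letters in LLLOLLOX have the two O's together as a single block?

Treat the 2 copies of O as a single block. The multiset to arrange is then {OO, L, L, L, L, L, X}, 7 items in all.
That gives (7)!/(5!) = 42 arrangements.

42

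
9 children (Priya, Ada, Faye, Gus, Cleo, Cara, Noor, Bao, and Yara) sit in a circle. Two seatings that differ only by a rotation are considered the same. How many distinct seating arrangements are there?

40320

Around a circle, 9 distinct people have 9!/9 = (8)! = 40320 rotationally distinct seatings.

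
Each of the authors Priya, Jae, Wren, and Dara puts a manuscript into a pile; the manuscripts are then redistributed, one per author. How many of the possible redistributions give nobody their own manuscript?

9

Count assignments avoiding every fixed point. For any j of the 4 authors fixed to their own manuscript, the other 4−j can be arranged in (4−j)! ways.
By inclusion–exclusion this is Σ_{j=0}^{4} (−1)^j C(4,j)·(4−j)!.
Computing: 24 − 24 + 12 − 4 + 1 = 9.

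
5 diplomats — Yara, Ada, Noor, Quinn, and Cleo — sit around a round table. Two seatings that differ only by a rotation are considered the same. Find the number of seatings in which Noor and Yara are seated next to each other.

12

Glue Noor and Yara into a block (2 internal orders). Seating 4 units around a circle gives (3)! arrangements.
So 2 × (3)! = 2 × 6 = 12.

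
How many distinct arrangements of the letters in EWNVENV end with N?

Fix N in the last position and arrange the remaining 6 letters.
Those 6 letters have E appearing twice and V appearing twice, giving (6)!/(2!·2!) = 180.

180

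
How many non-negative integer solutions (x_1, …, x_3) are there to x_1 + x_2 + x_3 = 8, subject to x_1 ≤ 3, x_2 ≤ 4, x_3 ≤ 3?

By stars and bars, unrestricted non-negative solutions to x_1+…+x_3 = 8 number C(8+2,2) = 45.
Subtract solutions that violate a single cap (substitute x_i' = x_i − (cap_i+1)): x_1 ≥ 4 gives C(6,2) = 15; x_2 ≥ 5 gives C(5,2) = 10; x_3 ≥ 4 gives C(6,2) = 15. Together 40.
Add back pairs where two caps are both exceeded: 0 + 1 + 0 = 1.
By inclusion–exclusion the count is 45 − 40 + 1 = 6.

6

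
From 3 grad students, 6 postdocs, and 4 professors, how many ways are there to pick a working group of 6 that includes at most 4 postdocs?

1673

Split by how many postdocs are chosen (0 through 4).
Sum: C(6,0)·C(7,6) + C(6,1)·C(7,5) + C(6,2)·C(7,4) + C(6,3)·C(7,3) + C(6,4)·C(7,2) = 7 + 126 + 525 + 700 + 315 = 1673.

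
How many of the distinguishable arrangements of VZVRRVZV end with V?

210

With the last slot taken by V, it remains to arrange the other 7 letters (ZVRRVZV).
Those 7 letters have R appearing twice, V appearing 3 times, and Z appearing twice, giving (7)!/(3!·2!·2!) = 210.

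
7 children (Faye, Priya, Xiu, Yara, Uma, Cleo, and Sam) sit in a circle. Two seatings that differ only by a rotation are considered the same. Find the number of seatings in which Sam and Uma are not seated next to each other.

480

Without the restriction there are (6)! = 720 seatings.
Those with Sam next to Uma: fuse the pair into one unit and seat 6 units around a circle — 2·(5)! = 240.
Subtracting, 720 − 240 = 480.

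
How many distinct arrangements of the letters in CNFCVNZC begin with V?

420

With the first slot taken by V, it remains to arrange the other 7 letters (CNFCNZC).
Those 7 letters have C appearing 3 times and N appearing twice, giving (7)!/(3!·2!) = 420.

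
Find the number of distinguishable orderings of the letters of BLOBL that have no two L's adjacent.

Total arrangements of BLOBL: 5!/(2!·2!) = 30.
Arrangements with the L's together: treat LL as one letter, giving (4)!/(2!) = 12.
Hence 30 − 12 = 18.

18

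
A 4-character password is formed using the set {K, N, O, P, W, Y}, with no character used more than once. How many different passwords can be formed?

360

This is a permutation of 4 out of 6: P(6,4) = 6!/2!.
That product is 6 × 5 × 4 × 3 = 360.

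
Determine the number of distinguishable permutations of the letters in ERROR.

20

Letter multiplicities in ERROR: E×1, O×1, R×3.
The number of distinct arrangements is 5!/(3!) = 120/6 = 20.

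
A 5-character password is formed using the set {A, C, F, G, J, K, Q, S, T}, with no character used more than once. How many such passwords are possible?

15120

Choose and order 5 of the 9 symbols: the first character has 9 options, the next 8, and so on down to 5.
That product is 9 × 8 × 7 × 6 × 5 = 15120.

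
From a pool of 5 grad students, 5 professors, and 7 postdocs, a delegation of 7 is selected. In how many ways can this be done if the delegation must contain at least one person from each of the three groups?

17745

Unrestricted: C(17,7) = 19448 ways to pick any 7 of the 17.
Subtract selections that omit an entire group: no grad students → C(12,7) = 792; no professors → C(12,7) = 792; no postdocs → C(10,7) = 120.
Add back selections omitting two groups (i.e. drawn from a single group): C(5,7) + C(5,7) + C(7,7) = 1.
By inclusion–exclusion: 19448 − 1704 + 1 = 17745.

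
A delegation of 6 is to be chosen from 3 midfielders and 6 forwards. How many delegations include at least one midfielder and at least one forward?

Total 6-person selections from all 9: C(9,6) = 84.
Selections missing a whole group: no midfielders → C(6,6) = 1; no forwards → C(3,6) = 0.
Both groups omitted at once is impossible, so 84 − 1 = 83.

83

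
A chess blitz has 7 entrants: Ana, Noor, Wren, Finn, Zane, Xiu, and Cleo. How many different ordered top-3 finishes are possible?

This is an ordered selection of 3 from 7: P(7,3).
That gives 7 × 6 × 5 = 210.

210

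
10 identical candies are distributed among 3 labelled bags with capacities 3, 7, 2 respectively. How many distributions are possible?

By stars and bars, unrestricted non-negative solutions to x_1+…+x_3 = 10 number C(10+2,2) = 66.
Subtract solutions that violate a single cap (substitute x_i' = x_i − (cap_i+1)): x_1 ≥ 4 gives C(8,2) = 28; x_2 ≥ 8 gives C(4,2) = 6; x_3 ≥ 3 gives C(9,2) = 36. Together 70.
Add back pairs where two caps are both exceeded: 0 + 10 + 0 = 10.
By inclusion–exclusion the count is 66 − 70 + 10 = 6.

6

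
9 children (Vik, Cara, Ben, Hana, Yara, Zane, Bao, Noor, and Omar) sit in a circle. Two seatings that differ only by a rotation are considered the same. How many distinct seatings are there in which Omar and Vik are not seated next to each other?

30240

Without the restriction there are (8)! = 40320 seatings.
Seatings with Omar beside Vik: treat them as a block with 2 internal orders, giving 2 × (7)! = 10080.
Subtracting, 40320 − 10080 = 30240.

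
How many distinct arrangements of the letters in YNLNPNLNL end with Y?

With the last slot taken by Y, it remains to arrange the other 8 letters (NLNPNLNL).
Those 8 letters have L appearing 3 times and N appearing 4 times, giving (8)!/(4!·3!) = 280.

280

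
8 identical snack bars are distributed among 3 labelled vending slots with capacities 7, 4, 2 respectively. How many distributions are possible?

14

By stars and bars, unrestricted non-negative solutions to x_1+…+x_3 = 8 number C(8+2,2) = 45.
Subtract solutions that violate a single cap (substitute x_i' = x_i − (cap_i+1)): x_1 ≥ 8 gives C(2,2) = 1; x_2 ≥ 5 gives C(5,2) = 10; x_3 ≥ 3 gives C(7,2) = 21. Together 32.
Add back pairs where two caps are both exceeded: 0 + 0 + 1 = 1.
By inclusion–exclusion the count is 45 − 32 + 1 = 14.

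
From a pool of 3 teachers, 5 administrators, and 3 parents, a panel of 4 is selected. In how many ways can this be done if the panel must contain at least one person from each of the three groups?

With no constraint there are C(11,4) = 330 possible selections.
Selections missing a whole group: no teachers → C(8,4) = 70; no administrators → C(6,4) = 15; no parents → C(8,4) = 70.
Add back selections omitting two groups (i.e. drawn from a single group): C(3,4) + C(5,4) + C(3,4) = 5.
By inclusion–exclusion: 330 − 155 + 5 = 180.

180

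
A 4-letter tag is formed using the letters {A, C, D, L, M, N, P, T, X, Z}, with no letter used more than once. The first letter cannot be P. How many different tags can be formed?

4536

The first letter has 10−1 = 9 choices (anything except P).
The remaining 3 letters are filled from the other 9 symbols without repetition: 9 × 8 × 7 = 504.
Total: 9 × 504 = 4536.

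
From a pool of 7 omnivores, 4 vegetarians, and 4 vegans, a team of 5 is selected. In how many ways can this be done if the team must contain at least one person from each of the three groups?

2044

Unrestricted: C(15,5) = 3003 ways to pick any 5 of the 15.
Subtract selections that omit an entire group: no omnivores → C(8,5) = 56; no vegetarians → C(11,5) = 462; no vegans → C(11,5) = 462.
Add back selections omitting two groups (i.e. drawn from a single group): C(7,5) + C(4,5) + C(4,5) = 21.
By inclusion–exclusion: 3003 − 980 + 21 = 2044.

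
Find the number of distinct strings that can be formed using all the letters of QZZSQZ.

QZZSQZ has 6 letters with Q appearing twice and Z appearing 3 times.
Dividing 6! = 720 by 3!·2! = 12 for the repeated letters gives 60.

60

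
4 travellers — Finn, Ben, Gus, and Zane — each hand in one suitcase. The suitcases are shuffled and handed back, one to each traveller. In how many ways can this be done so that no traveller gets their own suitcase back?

9

Count assignments avoiding every fixed point. For any j of the 4 travellers fixed to their own suitcase, the other 4−j can be arranged in (4−j)! ways.
By inclusion–exclusion this is Σ_{j=0}^{4} (−1)^j C(4,j)·(4−j)!.
Computing: 24 − 24 + 12 − 4 + 1 = 9.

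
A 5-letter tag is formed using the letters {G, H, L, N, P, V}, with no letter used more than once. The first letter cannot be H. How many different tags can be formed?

600

The first letter has 6−1 = 5 choices (anything except H).
The remaining 4 letters are filled from the other 5 symbols without repetition: 5 × 4 × 3 × 2 = 120.
Total: 5 × 120 = 600.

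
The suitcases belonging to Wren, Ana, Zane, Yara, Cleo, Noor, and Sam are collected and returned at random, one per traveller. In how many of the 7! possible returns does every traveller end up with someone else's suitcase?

Let Aᵢ be the assignments in which traveller i gets their own suitcase. We want the size of the complement of A₁∪…∪A_7.
By inclusion–exclusion this is Σ_{j=0}^{7} (−1)^j C(7,j)·(7−j)!.
Computing: 5040 − 5040 + 2520 − 840 + 210 − 42 + 7 − 1 = 1854.

1854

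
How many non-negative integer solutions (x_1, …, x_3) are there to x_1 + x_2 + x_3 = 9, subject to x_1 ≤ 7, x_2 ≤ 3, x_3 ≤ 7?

28

By stars and bars, unrestricted non-negative solutions to x_1+…+x_3 = 9 number C(9+2,2) = 55.
Subtract solutions that violate a single cap (substitute x_i' = x_i − (cap_i+1)): x_1 ≥ 8 gives C(3,2) = 3; x_2 ≥ 4 gives C(7,2) = 21; x_3 ≥ 8 gives C(3,2) = 3. Together 27.
No two caps can be exceeded simultaneously, so the pair terms are all 0.
By inclusion–exclusion the count is 55 − 27 + 0 = 28.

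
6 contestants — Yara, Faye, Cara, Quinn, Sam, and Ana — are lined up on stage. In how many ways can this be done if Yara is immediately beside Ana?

Glue Yara and Ana into one block (2 internal orders), leaving 5 units to arrange in a row.
So the count is 2·(5)! = 240.

240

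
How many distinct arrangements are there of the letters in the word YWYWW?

10

Letter multiplicities in YWYWW: W×3, Y×2.
Dividing 5! = 120 by 3!·2! = 12 for the repeated letters gives 10.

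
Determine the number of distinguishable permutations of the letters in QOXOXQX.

QOXOXQX has 7 letters with O appearing twice, Q appearing twice, and X appearing 3 times.
So there are 7! / (3!·2!·2!) = 210 distinguishable arrangements.

210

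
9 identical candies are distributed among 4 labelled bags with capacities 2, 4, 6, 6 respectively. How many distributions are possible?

85

By stars and bars, unrestricted non-negative solutions to x_1+…+x_4 = 9 number C(9+3,3) = 220.
Subtract solutions that violate a single cap (substitute x_i' = x_i − (cap_i+1)): x_1 ≥ 3 gives C(9,3) = 84; x_2 ≥ 5 gives C(7,3) = 35; x_3 ≥ 7 gives C(5,3) = 10; x_4 ≥ 7 gives C(5,3) = 10. Together 139.
Add back pairs where two caps are both exceeded: 4 + 0 + 0 + 0 + 0 + 0 = 4.
By inclusion–exclusion the count is 220 − 139 + 4 = 85.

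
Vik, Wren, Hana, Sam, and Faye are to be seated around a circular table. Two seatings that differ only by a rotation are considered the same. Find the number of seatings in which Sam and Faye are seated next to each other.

12

Treat {Sam, Faye} as one unit (2 internal orders) and seat the resulting 4 units around the table: (3)! circular arrangements.
So 2 × (3)! = 2 × 6 = 12.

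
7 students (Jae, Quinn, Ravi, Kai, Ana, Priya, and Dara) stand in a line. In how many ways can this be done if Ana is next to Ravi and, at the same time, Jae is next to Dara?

Treat {Ana,Ravi} as one block (2 orders) and {Jae,Dara} as another (2 orders).
That leaves 5 units to arrange: 2 × 2 × 5! = 4 × 120 = 480.

480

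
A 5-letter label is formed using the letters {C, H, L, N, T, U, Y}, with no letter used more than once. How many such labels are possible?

This is a permutation of 5 out of 7: P(7,5) = 7!/2!.
7 × 6 × 5 × 4 × 3 = 2520.

2520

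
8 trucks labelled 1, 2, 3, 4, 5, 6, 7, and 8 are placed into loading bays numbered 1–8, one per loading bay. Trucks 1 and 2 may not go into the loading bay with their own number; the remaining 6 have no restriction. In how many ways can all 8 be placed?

30960

Let Aᵢ (for i ∈ {1, 2}) be the placements that put truck i in its forbidden loading bay. Any j of these fix j positions, leaving (8−j)! ways to fill the rest, and there are C(2,j) ways to pick which j.
By inclusion–exclusion, the number of valid placements is Σ_{j=0}^{2} (−1)^j C(2,j)·(8−j)!.
Computing: 40320 − 10080 + 720 = 30960.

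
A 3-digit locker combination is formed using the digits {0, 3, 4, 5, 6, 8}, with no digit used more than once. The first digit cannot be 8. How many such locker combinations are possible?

The first digit has 6−1 = 5 choices (anything except 8).
The remaining 2 digits are filled from the other 5 symbols without repetition: 5 × 4 = 20.
Total: 5 × 20 = 100.

100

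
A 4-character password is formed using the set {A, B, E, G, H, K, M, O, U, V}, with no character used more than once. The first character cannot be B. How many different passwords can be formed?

The first character has 10−1 = 9 choices (anything except B).
The remaining 3 characters are filled from the other 9 symbols without repetition: 9 × 8 × 7 = 504.
Total: 9 × 504 = 4536.

4536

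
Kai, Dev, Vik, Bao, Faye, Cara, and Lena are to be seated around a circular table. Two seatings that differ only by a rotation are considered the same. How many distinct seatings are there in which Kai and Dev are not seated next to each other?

All circular seatings of 7 people number (6)! = 720.
Those with Kai next to Dev: fuse the pair into one unit and seat 6 units around a circle — 2·(5)! = 240.
Subtracting, 720 − 240 = 480.

480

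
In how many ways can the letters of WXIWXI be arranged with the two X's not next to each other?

60

Total arrangements of WXIWXI: 6!/(2!·2!·2!) = 90.
If the two X's are adjacent, glue them into one block, leaving 5 items to arrange: (5)!/(2!·2!) = 30 ways.
Hence 90 − 30 = 60.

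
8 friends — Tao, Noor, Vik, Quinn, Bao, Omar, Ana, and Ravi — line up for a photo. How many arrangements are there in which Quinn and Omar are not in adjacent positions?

30240

Of the 8! = 40320 arrangements, those with Quinn and Omar adjacent number 2 × 7! = 10080 (treat the pair as a block with 2 internal orders).
Complementary counting: 40320 − 10080 = 30240.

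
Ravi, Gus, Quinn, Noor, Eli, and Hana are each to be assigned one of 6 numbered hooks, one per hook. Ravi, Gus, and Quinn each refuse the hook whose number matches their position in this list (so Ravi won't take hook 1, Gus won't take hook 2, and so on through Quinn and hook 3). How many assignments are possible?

Let Aᵢ (for i ∈ {1, 2, 3}) be the placements that put person i in their forbidden hook. Any j of these fix j positions, leaving (6−j)! ways to fill the rest, and there are C(3,j) ways to pick which j.
By inclusion–exclusion, the number of valid placements is Σ_{j=0}^{3} (−1)^j C(3,j)·(6−j)!.
Computing: 720 − 360 + 72 − 6 = 426.

426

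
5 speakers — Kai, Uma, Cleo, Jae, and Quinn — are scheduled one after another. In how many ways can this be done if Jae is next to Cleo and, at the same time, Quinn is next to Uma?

24

Treat {Jae,Cleo} as one block (2 orders) and {Quinn,Uma} as another (2 orders).
That leaves 3 units to arrange: 2 × 2 × 3! = 4 × 6 = 24.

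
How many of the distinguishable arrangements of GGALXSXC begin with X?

With the first slot taken by X, it remains to arrange the other 7 letters (GGALSXC).
Those 7 letters have G appearing twice, giving (7)!/(2!) = 2520.

2520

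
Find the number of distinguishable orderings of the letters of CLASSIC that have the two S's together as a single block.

Treat the 2 copies of S as a single block. The multiset to arrange is then {SS, A, C, C, I, L}, 6 items in all.
That gives (6)!/(2!) = 360 arrangements.

360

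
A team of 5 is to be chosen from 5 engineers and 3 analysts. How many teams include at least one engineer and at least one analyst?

55

Total 5-person selections from all 8: C(8,5) = 56.
Subtract selections that omit an entire group: no engineers → C(3,5) = 0; no analysts → C(5,5) = 1.
Both groups omitted at once is impossible, so 56 − 1 = 55.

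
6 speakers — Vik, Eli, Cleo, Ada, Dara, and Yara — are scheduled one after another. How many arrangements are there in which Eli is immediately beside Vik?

240

Glue Eli and Vik into one block (2 internal orders), leaving 5 units to arrange in a row.
So the count is 2·(5)! = 240.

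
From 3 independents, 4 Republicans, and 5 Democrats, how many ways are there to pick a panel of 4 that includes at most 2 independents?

Split by how many independents are chosen (0 through 2).
Sum: C(3,0)·C(9,4) + C(3,1)·C(9,3) + C(3,2)·C(9,2) = 126 + 252 + 108 = 486.

486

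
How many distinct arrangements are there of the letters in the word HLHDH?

20

HLHDH has 5 letters with H appearing 3 times.
The number of distinct arrangements is 5!/(3!) = 120/6 = 20.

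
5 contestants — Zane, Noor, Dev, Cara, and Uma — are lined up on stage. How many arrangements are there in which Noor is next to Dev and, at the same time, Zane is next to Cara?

24

Treat {Noor,Dev} as one block (2 orders) and {Zane,Cara} as another (2 orders).
That leaves 3 units to arrange: 2 × 2 × 3! = 4 × 6 = 24.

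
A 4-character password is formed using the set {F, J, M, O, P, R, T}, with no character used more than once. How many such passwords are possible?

840

With no repetition, fill the 4 characters in order: 7 choices, then 6, down to 4.
That product is 7 × 6 × 5 × 4 = 840.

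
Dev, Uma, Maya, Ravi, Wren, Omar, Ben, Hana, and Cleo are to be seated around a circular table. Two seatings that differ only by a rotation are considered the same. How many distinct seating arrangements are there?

40320

Seat Dev anywhere (absorbing the rotational symmetry), then permute the other 8: (8)! = 40320.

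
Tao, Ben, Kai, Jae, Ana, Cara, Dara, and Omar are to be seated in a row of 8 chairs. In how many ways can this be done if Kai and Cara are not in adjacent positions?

30240

There are 8! = 40320 arrangements in all. If Kai and Cara are adjacent, merging them into one block gives 2·(7)! = 10080 arrangements.
So 40320 − 10080 = 30240 arrangements keep them apart.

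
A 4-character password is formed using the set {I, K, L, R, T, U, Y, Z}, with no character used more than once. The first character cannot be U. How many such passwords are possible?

The first character has 8−1 = 7 choices (anything except U).
The remaining 3 characters are filled from the other 7 symbols without repetition: 7 × 6 × 5 = 210.
Total: 7 × 210 = 1470.

1470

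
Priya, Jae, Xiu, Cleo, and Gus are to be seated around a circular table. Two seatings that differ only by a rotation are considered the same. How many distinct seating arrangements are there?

24

Seat Priya anywhere (absorbing the rotational symmetry), then permute the other 4: (4)! = 24.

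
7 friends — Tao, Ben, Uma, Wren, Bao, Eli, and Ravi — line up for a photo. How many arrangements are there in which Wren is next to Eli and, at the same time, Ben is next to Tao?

Treat {Wren,Eli} as one block (2 orders) and {Ben,Tao} as another (2 orders).
That leaves 5 units to arrange: 2 × 2 × 5! = 4 × 120 = 480.

480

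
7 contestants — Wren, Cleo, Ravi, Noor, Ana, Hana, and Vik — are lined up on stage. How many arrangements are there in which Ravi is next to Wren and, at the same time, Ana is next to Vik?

Treat {Ravi,Wren} as one block (2 orders) and {Ana,Vik} as another (2 orders).
That leaves 5 units to arrange: 2 × 2 × 5! = 4 × 120 = 480.

480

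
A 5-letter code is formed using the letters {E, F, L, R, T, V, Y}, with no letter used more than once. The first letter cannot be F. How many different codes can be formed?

2160

The first letter has 7−1 = 6 choices (anything except F).
The remaining 4 letters are filled from the other 6 symbols without repetition: 6 × 5 × 4 × 3 = 360.
Total: 6 × 360 = 2160.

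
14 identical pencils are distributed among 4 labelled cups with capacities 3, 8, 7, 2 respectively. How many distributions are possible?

Without the upper bounds there are C(17,3) = 680 ways to split 14 among 4 cups.
Subtract solutions that violate a single cap (substitute x_i' = x_i − (cap_i+1)): x_1 ≥ 4 gives C(13,3) = 286; x_2 ≥ 9 gives C(8,3) = 56; x_3 ≥ 8 gives C(9,3) = 84; x_4 ≥ 3 gives C(14,3) = 364. Together 790.
Add back pairs where two caps are both exceeded: 4 + 10 + 120 + 0 + 10 + 20 = 164.
By inclusion–exclusion the count is 680 − 790 + 164 = 54.

54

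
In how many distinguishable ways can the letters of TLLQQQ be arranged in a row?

60

Letter multiplicities in TLLQQQ: L×2, Q×3, T×1.
Dividing 6! = 720 by 3!·2! = 12 for the repeated letters gives 60.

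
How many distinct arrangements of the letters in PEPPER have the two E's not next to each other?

40

There are 6!/(3!·2!) = 60 arrangements of PEPPER in total.
If the two E's are adjacent, glue them into one block, leaving 5 items to arrange: (5)!/(3!) = 20 ways.
Subtracting, 60 − 20 = 40 arrangements keep the E's apart.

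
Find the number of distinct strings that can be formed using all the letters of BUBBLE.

Letter multiplicities in BUBBLE: B×3, E×1, L×1, U×1.
The number of distinct arrangements is 6!/(3!) = 720/6 = 120.

120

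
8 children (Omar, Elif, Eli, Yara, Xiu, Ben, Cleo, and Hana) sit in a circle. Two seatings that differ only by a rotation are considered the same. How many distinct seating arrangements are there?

5040

Fix one person's seat to break rotational symmetry; the remaining 7 people can be arranged in (7)! = 5040 ways.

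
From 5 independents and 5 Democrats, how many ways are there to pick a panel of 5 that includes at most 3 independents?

226

Split by how many independents are chosen (0 through 3).
Sum: C(5,0)·C(5,5) + C(5,1)·C(5,4) + C(5,2)·C(5,3) + C(5,3)·C(5,2) = 1 + 25 + 100 + 100 = 226.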